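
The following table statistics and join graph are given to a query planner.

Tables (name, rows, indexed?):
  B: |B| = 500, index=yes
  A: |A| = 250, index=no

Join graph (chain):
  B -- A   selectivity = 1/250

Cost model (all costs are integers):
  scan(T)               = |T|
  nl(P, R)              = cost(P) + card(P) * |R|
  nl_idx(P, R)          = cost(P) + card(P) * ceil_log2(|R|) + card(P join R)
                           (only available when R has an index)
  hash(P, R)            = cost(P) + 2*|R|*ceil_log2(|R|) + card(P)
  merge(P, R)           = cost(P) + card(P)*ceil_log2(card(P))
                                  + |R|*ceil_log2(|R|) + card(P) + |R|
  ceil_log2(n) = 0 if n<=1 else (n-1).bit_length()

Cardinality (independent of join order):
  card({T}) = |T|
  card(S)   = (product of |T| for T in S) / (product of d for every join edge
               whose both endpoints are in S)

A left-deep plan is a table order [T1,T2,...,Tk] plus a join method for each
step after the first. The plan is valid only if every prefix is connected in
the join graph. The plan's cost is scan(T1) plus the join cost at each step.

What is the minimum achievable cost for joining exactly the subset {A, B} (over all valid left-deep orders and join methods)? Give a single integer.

Selinger DP over subsets of {A,B}:
  {B}: scan cost=500, card=500
  {A}: scan cost=250, card=250
  {AB}: card=500; try (B,nl_idx)→3000, (A,hash)→5000, (B,merge)→7500, (A,merge)→7750, (B,hash)→9500, (B,nl)→125250 …(+1); best=3000 via (B,nl_idx)

3000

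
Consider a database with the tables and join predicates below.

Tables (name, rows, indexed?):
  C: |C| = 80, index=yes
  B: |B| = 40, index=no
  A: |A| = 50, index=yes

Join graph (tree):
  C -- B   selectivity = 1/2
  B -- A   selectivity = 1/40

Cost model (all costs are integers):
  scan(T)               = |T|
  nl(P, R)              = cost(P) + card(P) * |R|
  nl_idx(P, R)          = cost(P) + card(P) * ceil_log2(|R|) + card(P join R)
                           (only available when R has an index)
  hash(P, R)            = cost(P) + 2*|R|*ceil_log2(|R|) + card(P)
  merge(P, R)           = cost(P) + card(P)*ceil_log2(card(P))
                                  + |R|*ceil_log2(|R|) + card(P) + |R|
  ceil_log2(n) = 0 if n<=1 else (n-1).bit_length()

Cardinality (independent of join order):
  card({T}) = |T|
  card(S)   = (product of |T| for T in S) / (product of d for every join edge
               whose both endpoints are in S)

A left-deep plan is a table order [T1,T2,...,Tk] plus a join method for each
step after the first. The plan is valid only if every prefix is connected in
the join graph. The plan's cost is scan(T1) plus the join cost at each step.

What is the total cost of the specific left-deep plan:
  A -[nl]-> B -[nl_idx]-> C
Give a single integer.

step 1: scan A: cost=50, card=50
step 2: join B via nl
    card(P join B) = 50*40/(40) = 50
    cost = 50 + 50*40 = 2050
step 3: join C via nl_idx
    card(P join C) = 50*80/(2) = 2000
    cost = 2050 + 50*7 + 2000 = 4400

4400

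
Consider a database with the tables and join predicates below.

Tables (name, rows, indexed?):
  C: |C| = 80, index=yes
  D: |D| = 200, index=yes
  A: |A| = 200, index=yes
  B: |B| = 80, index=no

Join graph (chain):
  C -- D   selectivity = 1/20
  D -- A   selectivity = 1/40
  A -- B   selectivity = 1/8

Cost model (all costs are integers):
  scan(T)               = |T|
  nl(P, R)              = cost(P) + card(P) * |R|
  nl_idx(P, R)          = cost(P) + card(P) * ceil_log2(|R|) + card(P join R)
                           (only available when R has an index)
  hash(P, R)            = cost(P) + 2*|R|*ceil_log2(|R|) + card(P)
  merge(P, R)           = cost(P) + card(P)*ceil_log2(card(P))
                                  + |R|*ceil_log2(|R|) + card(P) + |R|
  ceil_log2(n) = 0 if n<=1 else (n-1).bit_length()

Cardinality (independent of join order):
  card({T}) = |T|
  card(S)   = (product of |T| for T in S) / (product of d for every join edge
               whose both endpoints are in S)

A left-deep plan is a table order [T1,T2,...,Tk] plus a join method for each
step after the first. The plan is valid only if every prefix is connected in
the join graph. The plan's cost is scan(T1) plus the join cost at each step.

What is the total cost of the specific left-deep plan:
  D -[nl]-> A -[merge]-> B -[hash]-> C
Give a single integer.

step 1: scan D: cost=200, card=200
step 2: join A via nl
    card(P join A) = 200*200/(40) = 1000
    cost = 200 + 200*200 = 40200
step 3: join B via merge
    card(P join B) = 1000*80/(8) = 10000
    cost = 40200 + 1000*10 + 80*7 + 1000 + 80 = 51840
step 4: join C via hash
    card(P join C) = 10000*80/(20) = 40000
    cost = 51840 + 2*80*7 + 10000 = 62960

62960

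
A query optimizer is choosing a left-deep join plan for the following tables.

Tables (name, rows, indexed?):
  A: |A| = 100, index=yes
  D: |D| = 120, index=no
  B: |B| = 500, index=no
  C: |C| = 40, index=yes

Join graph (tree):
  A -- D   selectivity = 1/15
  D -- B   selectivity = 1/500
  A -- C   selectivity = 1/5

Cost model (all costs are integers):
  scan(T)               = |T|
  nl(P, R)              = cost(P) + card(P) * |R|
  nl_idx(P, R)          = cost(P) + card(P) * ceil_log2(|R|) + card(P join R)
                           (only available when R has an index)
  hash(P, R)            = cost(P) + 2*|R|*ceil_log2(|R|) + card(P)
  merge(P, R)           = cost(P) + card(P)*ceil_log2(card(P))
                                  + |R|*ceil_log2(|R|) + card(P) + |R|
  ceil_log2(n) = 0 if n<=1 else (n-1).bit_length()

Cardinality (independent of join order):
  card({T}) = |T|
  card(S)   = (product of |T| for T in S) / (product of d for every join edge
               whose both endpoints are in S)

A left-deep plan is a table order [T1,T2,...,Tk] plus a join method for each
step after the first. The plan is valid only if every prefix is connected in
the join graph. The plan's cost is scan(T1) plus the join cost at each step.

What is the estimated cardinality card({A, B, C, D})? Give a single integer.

Tables in S: A(100), B(500), C(40), D(120)
Edges inside S: A-D(d=15), D-B(d=500), A-C(d=5)
numerator = 100 * 500 * 40 * 120 = 240000000
denominator = 15 * 500 * 5 = 37500
card(S) = 240000000 / 37500 = 6400

6400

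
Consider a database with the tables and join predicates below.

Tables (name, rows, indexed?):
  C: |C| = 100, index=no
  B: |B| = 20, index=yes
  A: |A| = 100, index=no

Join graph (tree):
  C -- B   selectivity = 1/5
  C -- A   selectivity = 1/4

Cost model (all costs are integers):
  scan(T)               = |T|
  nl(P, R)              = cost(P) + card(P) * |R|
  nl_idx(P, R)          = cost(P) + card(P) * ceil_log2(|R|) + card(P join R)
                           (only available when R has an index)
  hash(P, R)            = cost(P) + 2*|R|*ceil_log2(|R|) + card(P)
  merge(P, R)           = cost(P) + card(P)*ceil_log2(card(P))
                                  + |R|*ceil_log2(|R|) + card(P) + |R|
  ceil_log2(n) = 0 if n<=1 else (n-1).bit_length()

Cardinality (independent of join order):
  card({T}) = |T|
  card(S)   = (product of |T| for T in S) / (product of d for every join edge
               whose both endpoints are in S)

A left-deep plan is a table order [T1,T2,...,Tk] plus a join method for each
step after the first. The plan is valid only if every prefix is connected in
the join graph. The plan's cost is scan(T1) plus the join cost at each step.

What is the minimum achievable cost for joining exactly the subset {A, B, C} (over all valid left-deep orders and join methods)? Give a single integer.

Selinger DP over subsets of {A,B,C}:
  {C}: scan cost=100, card=100
  {B}: scan cost=20, card=20
  {A}: scan cost=100, card=100
  {BC}: card=400; try (B,hash)→400, (C,merge)→940, (B,nl_idx)→1000, (B,merge)→1020, (C,hash)→1440, (C,nl)→2020 …(+1); best=400 via (B,hash)
  {AC}: card=2500; try (C,hash)→1600, (A,hash)→1600, (C,merge)→1700, (A,merge)→1700, (C,nl)→10100, (A,nl)→10100; best=1600 via (C,hash)
  {ABC}: card=10000; try (A,hash)→2200, (B,hash)→4300, (A,merge)→5200, (B,nl_idx)→24100, (B,merge)→34220, (A,nl)→40400 …(+1); best=2200 via (A,hash)

2200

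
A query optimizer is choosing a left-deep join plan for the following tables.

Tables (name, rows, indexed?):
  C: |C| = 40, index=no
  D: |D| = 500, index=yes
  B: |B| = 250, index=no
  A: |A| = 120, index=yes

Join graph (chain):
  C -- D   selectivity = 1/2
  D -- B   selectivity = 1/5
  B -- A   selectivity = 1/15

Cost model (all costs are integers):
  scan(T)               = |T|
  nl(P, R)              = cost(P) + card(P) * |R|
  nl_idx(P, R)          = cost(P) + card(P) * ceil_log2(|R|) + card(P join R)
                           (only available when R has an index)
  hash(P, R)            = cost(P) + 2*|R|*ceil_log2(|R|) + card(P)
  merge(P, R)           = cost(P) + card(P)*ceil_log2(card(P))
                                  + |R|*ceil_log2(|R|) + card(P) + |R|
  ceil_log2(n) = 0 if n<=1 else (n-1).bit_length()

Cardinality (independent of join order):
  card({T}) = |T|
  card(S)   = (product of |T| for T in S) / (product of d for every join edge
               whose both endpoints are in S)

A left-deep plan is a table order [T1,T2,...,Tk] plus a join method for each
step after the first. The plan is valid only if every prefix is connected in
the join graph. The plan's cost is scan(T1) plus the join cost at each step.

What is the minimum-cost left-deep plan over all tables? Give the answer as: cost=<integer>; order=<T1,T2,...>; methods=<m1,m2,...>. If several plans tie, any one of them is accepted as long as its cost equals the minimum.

Selinger DP (subsets sized 1..n):
  {C}: scan cost=40, card=40
  {D}: scan cost=500, card=500
  {B}: scan cost=250, card=250
  {A}: scan cost=120, card=120
  {CD}: card=10000; try (C,hash)→1480, (D,merge)→5320, (C,merge)→5780, (D,hash)→9080, (D,nl_idx)→10400, (D,nl)→20040 …(+1); best=1480 via (C,hash)
  {BD}: card=25000; try (B,hash)→5000, (D,merge)→7500, (B,merge)→7750, (D,hash)→9500, (D,nl_idx)→27500, (D,nl)→125250 …(+1); best=5000 via (B,hash)
  {AB}: card=2000; try (A,hash)→2180, (B,merge)→3330, (A,merge)→3460, (A,nl_idx)→4000, (B,hash)→4240, (B,nl)→30120 …(+1); best=2180 via (A,hash)
  {BCD}: card=500000; try (B,hash)→15480, (C,hash)→30480, (B,merge)→153730, (C,merge)→405280, (C,nl)→1005000, (B,nl)→2501480; best=15480 via (B,hash)
  {ABD}: card=200000; try (D,hash)→13180, (D,merge)→31180, (A,hash)→31680, (D,nl_idx)→220180, (A,nl_idx)→380000, (A,merge)→405960 …(+2); best=13180 via (D,hash)
  {ABCD}: card=4000000; try (C,hash)→213660, (A,hash)→517160, (C,merge)→3813460, (A,nl_idx)→7515480, (C,nl)→8013180, (A,merge)→10016440 …(+1); best=213660 via (C,hash)

cost=213660; order=B,A,D,C; methods=hash,hash,hash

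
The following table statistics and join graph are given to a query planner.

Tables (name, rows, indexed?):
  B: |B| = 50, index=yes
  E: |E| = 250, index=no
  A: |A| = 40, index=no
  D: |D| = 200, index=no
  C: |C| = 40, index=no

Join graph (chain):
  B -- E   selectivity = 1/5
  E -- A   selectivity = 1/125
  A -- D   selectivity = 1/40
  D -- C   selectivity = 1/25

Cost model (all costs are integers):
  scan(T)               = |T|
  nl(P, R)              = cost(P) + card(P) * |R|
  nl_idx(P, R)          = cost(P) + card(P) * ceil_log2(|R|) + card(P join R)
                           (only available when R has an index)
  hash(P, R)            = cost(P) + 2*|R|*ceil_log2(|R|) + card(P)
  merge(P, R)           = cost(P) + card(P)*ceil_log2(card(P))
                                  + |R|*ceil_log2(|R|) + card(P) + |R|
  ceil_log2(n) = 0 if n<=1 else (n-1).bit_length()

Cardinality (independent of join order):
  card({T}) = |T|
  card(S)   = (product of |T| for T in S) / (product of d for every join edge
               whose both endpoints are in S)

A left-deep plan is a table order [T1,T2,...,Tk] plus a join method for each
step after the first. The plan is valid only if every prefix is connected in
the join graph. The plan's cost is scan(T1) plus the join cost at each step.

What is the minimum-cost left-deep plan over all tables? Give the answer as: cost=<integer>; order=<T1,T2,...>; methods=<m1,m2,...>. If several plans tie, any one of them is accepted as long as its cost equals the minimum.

Selinger DP (subsets sized 1..n):
  {B}: scan cost=50, card=50
  {E}: scan cost=250, card=250
  {A}: scan cost=40, card=40
  {D}: scan cost=200, card=200
  {C}: scan cost=40, card=40
  {BE}: card=2500; try (B,hash)→1100, (E,merge)→2650, (B,merge)→2850, (E,hash)→4100, (B,nl_idx)→4250, (E,nl)→12550 …(+1); best=1100 via (B,hash)
  {AE}: card=80; try (A,hash)→980, (E,merge)→2570, (A,merge)→2780, (E,hash)→4080, (E,nl)→10040, (A,nl)→10250; best=980 via (A,hash)
  {AD}: card=200; try (A,hash)→880, (D,merge)→2120, (A,merge)→2280, (D,hash)→3280, (D,nl)→8040, (A,nl)→8200; best=880 via (A,hash)
  {CD}: card=320; try (C,hash)→880, (D,merge)→2120, (C,merge)→2280, (D,hash)→3280, (D,nl)→8040, (C,nl)→8200; best=880 via (C,hash)
  {ABE}: card=800; try (B,hash)→1660, (B,merge)→1970, (B,nl_idx)→2260, (A,hash)→4080, (B,nl)→4980, (A,merge)→33880 …(+1); best=1660 via (B,hash)
  {ADE}: card=400; try (D,merge)→3420, (D,hash)→4260, (E,merge)→4930, (E,hash)→5080, (D,nl)→16980, (E,nl)→50880; best=3420 via (D,merge)
  {ACD}: card=320; try (C,hash)→1560, (A,hash)→1680, (C,merge)→2960, (A,merge)→4360, (C,nl)→8880, (A,nl)→13680; best=1560 via (C,hash)
  {ABDE}: card=4000; try (B,hash)→4420, (D,hash)→5660, (B,merge)→7770, (B,nl_idx)→9820, (D,merge)→12260, (B,nl)→23420 …(+1); best=4420 via (B,hash)
  {ACDE}: card=640; try (C,hash)→4300, (E,hash)→5880, (E,merge)→7010, (C,merge)→7700, (C,nl)→19420, (E,nl)→81560; best=4300 via (C,hash)
  {ABCDE}: card=6400; try (B,hash)→5540, (C,hash)→8900, (B,merge)→11690, (B,nl_idx)→14540, (B,nl)→36300, (C,merge)→56700 …(+1); best=5540 via (B,hash)

cost=5540; order=E,A,D,C,B; methods=hash,merge,hash,hash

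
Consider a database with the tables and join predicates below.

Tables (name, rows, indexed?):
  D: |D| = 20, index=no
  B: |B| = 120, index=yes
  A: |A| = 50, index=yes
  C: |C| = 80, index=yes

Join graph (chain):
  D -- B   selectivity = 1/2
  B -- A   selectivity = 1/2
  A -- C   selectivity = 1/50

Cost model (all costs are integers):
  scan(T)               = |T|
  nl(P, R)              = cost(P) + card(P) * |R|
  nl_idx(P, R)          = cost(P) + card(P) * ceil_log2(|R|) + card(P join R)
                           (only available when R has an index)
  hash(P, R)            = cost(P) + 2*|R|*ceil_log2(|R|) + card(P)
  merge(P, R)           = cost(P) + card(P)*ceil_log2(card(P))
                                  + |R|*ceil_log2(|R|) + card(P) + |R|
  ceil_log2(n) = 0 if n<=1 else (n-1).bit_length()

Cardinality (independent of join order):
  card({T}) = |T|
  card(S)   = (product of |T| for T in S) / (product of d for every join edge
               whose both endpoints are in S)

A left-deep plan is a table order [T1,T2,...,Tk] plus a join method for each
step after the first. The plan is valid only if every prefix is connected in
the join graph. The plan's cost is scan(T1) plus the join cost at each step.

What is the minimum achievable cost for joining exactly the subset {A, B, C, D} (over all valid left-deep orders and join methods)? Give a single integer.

7080

Selinger DP over subsets of {A,B,C,D}:
  {D}: scan cost=20, card=20
  {B}: scan cost=120, card=120
  {A}: scan cost=50, card=50
  {C}: scan cost=80, card=80
  {BD}: card=1200; try (D,hash)→440, (B,merge)→1100, (D,merge)→1200, (B,nl_idx)→1360, (B,hash)→1720, (B,nl)→2420 …(+1); best=440 via (D,hash)
  {AB}: card=3000; try (A,hash)→840, (B,merge)→1360, (A,merge)→1430, (B,hash)→1780, (B,nl_idx)→3400, (A,nl_idx)→3840 …(+2); best=840 via (A,hash)
  {AC}: card=80; try (C,nl_idx)→480, (A,nl_idx)→640, (A,hash)→760, (C,merge)→1040, (A,merge)→1070, (C,hash)→1220 …(+2); best=480 via (C,nl_idx)
  {ABD}: card=30000; try (A,hash)→2240, (D,hash)→4040, (A,merge)→15190, (A,nl_idx)→37640, (D,merge)→39960, (A,nl)→60440 …(+1); best=2240 via (A,hash)
  {ABC}: card=4800; try (B,merge)→2080, (B,hash)→2240, (C,hash)→4960, (B,nl_idx)→5840, (B,nl)→10080, (C,nl_idx)→26640 …(+2); best=2080 via (B,merge)
  {ABCD}: card=48000; try (D,hash)→7080, (C,hash)→33360, (D,merge)→69400, (D,nl)→98080, (C,nl_idx)→260240, (C,merge)→482880 …(+1); best=7080 via (D,hash)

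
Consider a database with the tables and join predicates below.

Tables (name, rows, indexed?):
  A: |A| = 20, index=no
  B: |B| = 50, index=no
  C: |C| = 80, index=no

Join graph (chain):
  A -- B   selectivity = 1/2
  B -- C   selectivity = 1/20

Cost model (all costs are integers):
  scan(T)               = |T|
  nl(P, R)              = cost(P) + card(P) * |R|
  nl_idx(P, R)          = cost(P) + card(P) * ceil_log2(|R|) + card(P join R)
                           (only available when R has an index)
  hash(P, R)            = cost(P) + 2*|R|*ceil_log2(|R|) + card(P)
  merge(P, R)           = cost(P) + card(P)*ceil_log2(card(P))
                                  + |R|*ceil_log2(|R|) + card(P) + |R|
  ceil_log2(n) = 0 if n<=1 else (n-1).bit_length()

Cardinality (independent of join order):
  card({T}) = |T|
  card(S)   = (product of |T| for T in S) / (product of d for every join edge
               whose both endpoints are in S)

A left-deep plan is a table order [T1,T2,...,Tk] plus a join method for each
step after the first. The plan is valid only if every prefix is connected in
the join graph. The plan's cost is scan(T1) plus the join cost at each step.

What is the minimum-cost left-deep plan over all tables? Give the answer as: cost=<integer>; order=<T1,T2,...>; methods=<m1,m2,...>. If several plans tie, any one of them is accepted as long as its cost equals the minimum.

cost=1160; order=C,B,A; methods=hash,hash

Selinger DP (subsets sized 1..n):
  {A}: scan cost=20, card=20
  {B}: scan cost=50, card=50
  {C}: scan cost=80, card=80
  {AB}: card=500; try (A,hash)→300, (B,merge)→490, (A,merge)→520, (B,hash)→640, (B,nl)→1020, (A,nl)→1050; best=300 via (A,hash)
  {BC}: card=200; try (B,hash)→760, (C,merge)→1040, (B,merge)→1070, (C,hash)→1220, (C,nl)→4050, (B,nl)→4080; best=760 via (B,hash)
  {ABC}: card=2000; try (A,hash)→1160, (C,hash)→1920, (A,merge)→2680, (A,nl)→4760, (C,merge)→5940, (C,nl)→40300; best=1160 via (A,hash)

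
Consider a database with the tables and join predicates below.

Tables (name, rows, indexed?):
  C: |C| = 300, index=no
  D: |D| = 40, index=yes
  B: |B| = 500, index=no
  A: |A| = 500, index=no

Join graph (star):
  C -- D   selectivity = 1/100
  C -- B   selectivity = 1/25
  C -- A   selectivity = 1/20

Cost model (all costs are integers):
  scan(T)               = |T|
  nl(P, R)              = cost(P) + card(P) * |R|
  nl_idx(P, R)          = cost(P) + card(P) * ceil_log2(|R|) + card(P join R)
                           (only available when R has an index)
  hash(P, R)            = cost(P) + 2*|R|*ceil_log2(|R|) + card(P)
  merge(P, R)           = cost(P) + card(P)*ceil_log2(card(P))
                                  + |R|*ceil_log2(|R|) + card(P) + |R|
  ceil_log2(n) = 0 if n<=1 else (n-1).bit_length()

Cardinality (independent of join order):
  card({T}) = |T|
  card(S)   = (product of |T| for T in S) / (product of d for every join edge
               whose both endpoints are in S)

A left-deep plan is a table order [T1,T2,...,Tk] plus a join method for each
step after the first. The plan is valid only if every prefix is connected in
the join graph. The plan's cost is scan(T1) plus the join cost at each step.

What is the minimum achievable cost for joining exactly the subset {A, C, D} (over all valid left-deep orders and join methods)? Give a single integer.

Selinger DP over subsets of {A,C,D}:
  {C}: scan cost=300, card=300
  {D}: scan cost=40, card=40
  {A}: scan cost=500, card=500
  {CD}: card=120; try (D,hash)→1080, (D,nl_idx)→2220, (C,merge)→3320, (D,merge)→3580, (C,hash)→5480, (C,nl)→12040 …(+1); best=1080 via (D,hash)
  {AC}: card=7500; try (C,hash)→6400, (A,merge)→8300, (C,merge)→8500, (A,hash)→9600, (A,nl)→150300, (C,nl)→150500; best=6400 via (C,hash)
  {ACD}: card=3000; try (A,merge)→7040, (A,hash)→10200, (D,hash)→14380, (D,nl_idx)→54400, (A,nl)→61080, (D,merge)→111680 …(+1); best=7040 via (A,merge)

7040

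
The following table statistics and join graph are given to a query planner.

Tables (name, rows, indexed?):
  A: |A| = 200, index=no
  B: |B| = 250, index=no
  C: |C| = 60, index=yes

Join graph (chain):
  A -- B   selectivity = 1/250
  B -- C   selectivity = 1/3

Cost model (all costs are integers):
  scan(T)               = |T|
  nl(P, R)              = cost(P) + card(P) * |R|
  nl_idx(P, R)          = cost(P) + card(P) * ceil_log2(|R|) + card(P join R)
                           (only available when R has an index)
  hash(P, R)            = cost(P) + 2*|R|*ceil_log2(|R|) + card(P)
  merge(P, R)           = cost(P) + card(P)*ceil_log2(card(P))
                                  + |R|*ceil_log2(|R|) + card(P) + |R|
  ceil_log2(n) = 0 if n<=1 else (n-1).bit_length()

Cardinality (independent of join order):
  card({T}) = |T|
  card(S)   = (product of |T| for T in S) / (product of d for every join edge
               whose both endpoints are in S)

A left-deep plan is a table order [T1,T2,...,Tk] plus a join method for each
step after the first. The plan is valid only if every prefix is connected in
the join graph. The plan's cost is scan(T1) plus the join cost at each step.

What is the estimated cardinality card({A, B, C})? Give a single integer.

4000

Tables in S: A(200), B(250), C(60)
Edges inside S: A-B(d=250), B-C(d=3)
numerator = 200 * 250 * 60 = 3000000
denominator = 250 * 3 = 750
card(S) = 3000000 / 750 = 4000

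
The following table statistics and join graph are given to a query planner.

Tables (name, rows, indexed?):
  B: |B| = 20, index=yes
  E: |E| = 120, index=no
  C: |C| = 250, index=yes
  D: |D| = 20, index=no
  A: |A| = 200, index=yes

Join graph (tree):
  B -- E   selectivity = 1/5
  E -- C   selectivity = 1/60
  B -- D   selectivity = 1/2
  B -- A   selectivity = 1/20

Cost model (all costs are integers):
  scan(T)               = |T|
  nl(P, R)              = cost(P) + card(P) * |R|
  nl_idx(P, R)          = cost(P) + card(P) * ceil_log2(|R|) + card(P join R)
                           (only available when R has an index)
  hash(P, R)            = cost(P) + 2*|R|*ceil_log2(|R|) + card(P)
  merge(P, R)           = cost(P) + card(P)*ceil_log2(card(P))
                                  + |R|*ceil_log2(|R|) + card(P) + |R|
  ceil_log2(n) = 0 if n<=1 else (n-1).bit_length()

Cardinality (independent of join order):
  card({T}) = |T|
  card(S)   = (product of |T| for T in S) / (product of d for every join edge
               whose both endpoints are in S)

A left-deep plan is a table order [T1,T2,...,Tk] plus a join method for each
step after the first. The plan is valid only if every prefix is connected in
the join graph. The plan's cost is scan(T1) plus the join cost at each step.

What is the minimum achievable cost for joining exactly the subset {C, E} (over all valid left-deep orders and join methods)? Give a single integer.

Selinger DP over subsets of {C,E}:
  {E}: scan cost=120, card=120
  {C}: scan cost=250, card=250
  {CE}: card=500; try (C,nl_idx)→1580, (E,hash)→2180, (C,merge)→3330, (E,merge)→3460, (C,hash)→4240, (C,nl)→30120 …(+1); best=1580 via (C,nl_idx)

1580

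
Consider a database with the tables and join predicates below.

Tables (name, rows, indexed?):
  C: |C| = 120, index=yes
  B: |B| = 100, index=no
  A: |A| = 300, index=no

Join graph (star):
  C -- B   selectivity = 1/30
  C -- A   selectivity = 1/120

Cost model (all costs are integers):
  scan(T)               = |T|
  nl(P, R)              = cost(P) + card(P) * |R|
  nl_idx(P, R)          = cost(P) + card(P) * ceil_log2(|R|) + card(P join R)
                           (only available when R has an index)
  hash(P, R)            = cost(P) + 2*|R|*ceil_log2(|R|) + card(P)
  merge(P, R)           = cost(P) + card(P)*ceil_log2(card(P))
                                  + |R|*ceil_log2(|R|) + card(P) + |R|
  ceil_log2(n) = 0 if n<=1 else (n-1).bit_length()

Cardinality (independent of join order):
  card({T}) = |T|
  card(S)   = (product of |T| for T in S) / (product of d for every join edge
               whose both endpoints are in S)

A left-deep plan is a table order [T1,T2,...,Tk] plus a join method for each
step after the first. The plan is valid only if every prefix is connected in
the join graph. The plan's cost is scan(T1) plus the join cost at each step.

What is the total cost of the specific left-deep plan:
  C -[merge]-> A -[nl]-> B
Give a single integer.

step 1: scan C: cost=120, card=120
step 2: join A via merge
    card(P join A) = 120*300/(120) = 300
    cost = 120 + 120*7 + 300*9 + 120 + 300 = 4080
step 3: join B via nl
    card(P join B) = 300*100/(30) = 1000
    cost = 4080 + 300*100 = 34080

34080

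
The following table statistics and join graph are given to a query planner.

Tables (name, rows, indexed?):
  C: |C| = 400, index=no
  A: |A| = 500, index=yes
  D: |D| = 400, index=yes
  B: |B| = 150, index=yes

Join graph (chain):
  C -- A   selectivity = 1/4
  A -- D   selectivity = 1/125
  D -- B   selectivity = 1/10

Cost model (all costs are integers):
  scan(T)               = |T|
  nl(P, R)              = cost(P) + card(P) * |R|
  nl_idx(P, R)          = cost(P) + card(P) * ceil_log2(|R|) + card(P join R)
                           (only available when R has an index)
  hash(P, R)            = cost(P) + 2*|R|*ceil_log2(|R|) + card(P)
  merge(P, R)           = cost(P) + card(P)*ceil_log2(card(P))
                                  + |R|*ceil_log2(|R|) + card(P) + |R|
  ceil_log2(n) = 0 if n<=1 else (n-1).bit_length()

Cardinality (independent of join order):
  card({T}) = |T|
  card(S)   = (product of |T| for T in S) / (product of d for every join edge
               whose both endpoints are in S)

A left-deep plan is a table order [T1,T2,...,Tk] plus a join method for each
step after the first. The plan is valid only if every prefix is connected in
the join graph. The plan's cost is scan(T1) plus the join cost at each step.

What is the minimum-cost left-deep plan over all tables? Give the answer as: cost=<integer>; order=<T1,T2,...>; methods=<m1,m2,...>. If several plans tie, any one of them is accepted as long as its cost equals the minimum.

cost=40800; order=D,A,B,C; methods=nl_idx,hash,hash

Selinger DP (subsets sized 1..n):
  {C}: scan cost=400, card=400
  {A}: scan cost=500, card=500
  {D}: scan cost=400, card=400
  {B}: scan cost=150, card=150
  {AC}: card=50000; try (C,hash)→8200, (A,merge)→9400, (C,merge)→9500, (A,hash)→9800, (A,nl_idx)→54000, (A,nl)→200400 …(+1); best=8200 via (C,hash)
  {AD}: card=1600; try (A,nl_idx)→5600, (D,nl_idx)→6600, (D,hash)→8200, (A,merge)→9400, (D,merge)→9500, (A,hash)→9800 …(+2); best=5600 via (A,nl_idx)
  {BD}: card=6000; try (B,hash)→3200, (D,merge)→5500, (B,merge)→5750, (D,hash)→7500, (D,nl_idx)→7500, (B,nl_idx)→9600 …(+2); best=3200 via (B,hash)
  {ACD}: card=160000; try (C,hash)→14400, (C,merge)→28800, (D,hash)→65400, (D,nl_idx)→618200, (C,nl)→645600, (D,merge)→862200 …(+1); best=14400 via (C,hash)
  {ABD}: card=24000; try (B,hash)→9600, (A,hash)→18200, (B,merge)→26150, (B,nl_idx)→42400, (A,nl_idx)→81200, (A,merge)→92200 …(+2); best=9600 via (B,hash)
  {ABCD}: card=2400000; try (C,hash)→40800, (B,hash)→176800, (C,merge)→397600, (B,merge)→3055750, (B,nl_idx)→3694400, (C,nl)→9609600 …(+1); best=40800 via (C,hash)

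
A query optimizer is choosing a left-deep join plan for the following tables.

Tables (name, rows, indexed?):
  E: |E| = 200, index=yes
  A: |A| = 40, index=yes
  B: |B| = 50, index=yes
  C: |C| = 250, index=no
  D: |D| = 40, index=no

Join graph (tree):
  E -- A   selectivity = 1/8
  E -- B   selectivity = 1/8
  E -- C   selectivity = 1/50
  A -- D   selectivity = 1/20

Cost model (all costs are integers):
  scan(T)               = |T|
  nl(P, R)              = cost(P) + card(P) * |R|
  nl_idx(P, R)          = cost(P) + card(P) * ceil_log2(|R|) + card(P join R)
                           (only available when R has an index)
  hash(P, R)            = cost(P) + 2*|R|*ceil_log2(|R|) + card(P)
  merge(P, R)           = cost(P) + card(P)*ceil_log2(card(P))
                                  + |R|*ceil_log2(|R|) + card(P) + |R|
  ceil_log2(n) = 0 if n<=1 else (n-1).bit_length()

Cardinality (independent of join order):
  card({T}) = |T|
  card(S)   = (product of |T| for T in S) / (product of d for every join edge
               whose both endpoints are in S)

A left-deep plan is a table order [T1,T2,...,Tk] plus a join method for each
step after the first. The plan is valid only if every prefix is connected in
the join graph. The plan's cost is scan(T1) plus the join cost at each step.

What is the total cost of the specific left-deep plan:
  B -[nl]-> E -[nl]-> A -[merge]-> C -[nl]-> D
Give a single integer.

1399800

step 1: scan B: cost=50, card=50
step 2: join E via nl
    card(P join E) = 50*200/(8) = 1250
    cost = 50 + 50*200 = 10050
step 3: join A via nl
    card(P join A) = 1250*40/(8) = 6250
    cost = 10050 + 1250*40 = 60050
step 4: join C via merge
    card(P join C) = 6250*250/(50) = 31250
    cost = 60050 + 6250*13 + 250*8 + 6250 + 250 = 149800
step 5: join D via nl
    card(P join D) = 31250*40/(20) = 62500
    cost = 149800 + 31250*40 = 1399800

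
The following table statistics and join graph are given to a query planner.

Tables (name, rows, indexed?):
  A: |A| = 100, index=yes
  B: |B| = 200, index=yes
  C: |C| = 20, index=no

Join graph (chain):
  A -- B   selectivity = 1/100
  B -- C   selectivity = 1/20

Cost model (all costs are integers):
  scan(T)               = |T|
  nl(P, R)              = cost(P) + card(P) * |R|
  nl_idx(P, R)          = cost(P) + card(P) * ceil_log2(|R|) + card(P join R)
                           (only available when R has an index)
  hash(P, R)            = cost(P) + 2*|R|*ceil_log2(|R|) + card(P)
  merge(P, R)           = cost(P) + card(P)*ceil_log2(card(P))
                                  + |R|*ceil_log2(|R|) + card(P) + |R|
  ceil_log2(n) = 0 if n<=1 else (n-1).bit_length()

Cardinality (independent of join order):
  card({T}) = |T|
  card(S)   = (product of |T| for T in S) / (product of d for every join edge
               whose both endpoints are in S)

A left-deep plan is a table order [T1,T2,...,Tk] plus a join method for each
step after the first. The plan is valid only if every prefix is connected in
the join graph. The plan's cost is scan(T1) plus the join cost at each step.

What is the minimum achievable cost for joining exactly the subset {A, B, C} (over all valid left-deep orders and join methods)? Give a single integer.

1500

Selinger DP over subsets of {A,B,C}:
  {A}: scan cost=100, card=100
  {B}: scan cost=200, card=200
  {C}: scan cost=20, card=20
  {AB}: card=200; try (B,nl_idx)→1100, (A,hash)→1800, (A,nl_idx)→1800, (B,merge)→2700, (A,merge)→2800, (B,hash)→3400 …(+2); best=1100 via (B,nl_idx)
  {BC}: card=200; try (B,nl_idx)→380, (C,hash)→600, (B,merge)→1940, (C,merge)→2120, (B,hash)→3240, (B,nl)→4020 …(+1); best=380 via (B,nl_idx)
  {ABC}: card=200; try (C,hash)→1500, (A,hash)→1980, (A,nl_idx)→1980, (A,merge)→2980, (C,merge)→3020, (C,nl)→5100 …(+1); best=1500 via (C,hash)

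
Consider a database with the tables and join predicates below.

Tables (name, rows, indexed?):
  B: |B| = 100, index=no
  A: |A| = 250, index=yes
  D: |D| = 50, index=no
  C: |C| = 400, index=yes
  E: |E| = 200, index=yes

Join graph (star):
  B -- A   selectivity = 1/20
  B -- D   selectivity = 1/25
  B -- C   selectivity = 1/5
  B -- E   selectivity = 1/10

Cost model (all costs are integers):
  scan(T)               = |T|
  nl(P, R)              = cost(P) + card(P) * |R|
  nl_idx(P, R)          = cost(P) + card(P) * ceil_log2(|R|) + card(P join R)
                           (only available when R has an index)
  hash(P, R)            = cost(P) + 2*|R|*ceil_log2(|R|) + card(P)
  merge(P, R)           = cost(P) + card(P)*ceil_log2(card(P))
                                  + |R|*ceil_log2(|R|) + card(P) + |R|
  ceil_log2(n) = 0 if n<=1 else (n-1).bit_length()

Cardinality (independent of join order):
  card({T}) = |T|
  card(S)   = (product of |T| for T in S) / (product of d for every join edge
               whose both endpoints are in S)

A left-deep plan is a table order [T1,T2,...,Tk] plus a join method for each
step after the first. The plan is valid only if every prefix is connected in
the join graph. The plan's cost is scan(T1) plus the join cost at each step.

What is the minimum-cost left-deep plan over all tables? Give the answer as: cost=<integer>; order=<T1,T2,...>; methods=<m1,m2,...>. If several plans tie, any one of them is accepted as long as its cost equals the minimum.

Selinger DP (subsets sized 1..n):
  {B}: scan cost=100, card=100
  {A}: scan cost=250, card=250
  {D}: scan cost=50, card=50
  {C}: scan cost=400, card=400
  {E}: scan cost=200, card=200
  {AB}: card=1250; try (B,hash)→1900, (A,nl_idx)→2150, (A,merge)→3150, (B,merge)→3300, (A,hash)→4200, (A,nl)→25100 …(+1); best=1900 via (B,hash)
  {BD}: card=200; try (D,hash)→800, (B,merge)→1200, (D,merge)→1250, (B,hash)→1500, (B,nl)→5050, (D,nl)→5100; best=800 via (D,hash)
  {BC}: card=8000; try (B,hash)→2200, (C,merge)→4900, (B,merge)→5200, (C,hash)→7400, (C,nl_idx)→9000, (C,nl)→40100 …(+1); best=2200 via (B,hash)
  {BE}: card=2000; try (B,hash)→1800, (E,merge)→2700, (B,merge)→2800, (E,nl_idx)→2900, (E,hash)→3400, (E,nl)→20100 …(+1); best=1800 via (B,hash)
  {ABD}: card=2500; try (D,hash)→3750, (A,merge)→4850, (A,nl_idx)→4900, (A,hash)→5000, (D,merge)→17250, (A,nl)→50800 …(+1); best=3750 via (D,hash)
  {ABC}: card=100000; try (C,hash)→10350, (A,hash)→14200, (C,merge)→20900, (C,nl_idx)→113150, (A,merge)→116450, (A,nl_idx)→166200 …(+2); best=10350 via (C,hash)
  {ABE}: card=25000; try (E,hash)→6350, (A,hash)→7800, (E,merge)→18700, (A,merge)→28050, (E,nl_idx)→36900, (A,nl_idx)→42800 …(+2); best=6350 via (E,hash)
  {BCD}: card=16000; try (C,merge)→6600, (C,hash)→8200, (D,hash)→10800, (C,nl_idx)→18600, (C,nl)→80800, (D,merge)→114550 …(+1); best=6600 via (C,merge)
  {BDE}: card=4000; try (E,hash)→4200, (E,merge)→4400, (D,hash)→4400, (E,nl_idx)→6400, (D,merge)→26150, (E,nl)→40800 …(+1); best=4200 via (E,hash)
  {BCE}: card=160000; try (C,hash)→11000, (E,hash)→13400, (C,merge)→29800, (E,merge)→116000, (C,nl_idx)→179800, (E,nl_idx)→226200 …(+2); best=11000 via (C,hash)
  {ABCD}: card=200000; try (C,hash)→13450, (A,hash)→26600, (C,merge)→40250, (D,hash)→110950, (C,nl_idx)→226250, (A,merge)→248850 …(+5); best=13450 via (C,hash)
  {ABDE}: card=50000; try (E,hash)→9450, (A,hash)→12200, (D,hash)→31950, (E,merge)→38050, (A,merge)→58450, (E,nl_idx)→73750 …(+5); best=9450 via (E,hash)
  {ABCE}: card=2000000; try (C,hash)→38550, (E,hash)→113550, (A,hash)→175000, (C,merge)→410350, (E,merge)→1812150, (C,nl_idx)→2231350 …(+6); best=38550 via (C,hash)
  {BCDE}: card=320000; try (C,hash)→15400, (E,hash)→25800, (C,merge)→60200, (D,hash)→171600, (E,merge)→248400, (C,nl_idx)→360200 …(+5); best=15400 via (C,hash)
  {ABCDE}: card=4000000; try (C,hash)→66650, (E,hash)→216650, (A,hash)→339400, (C,merge)→863450, (D,hash)→2039150, (E,merge)→3815250 …(+9); best=66650 via (C,hash)

cost=66650; order=A,B,D,E,C; methods=hash,hash,hash,hash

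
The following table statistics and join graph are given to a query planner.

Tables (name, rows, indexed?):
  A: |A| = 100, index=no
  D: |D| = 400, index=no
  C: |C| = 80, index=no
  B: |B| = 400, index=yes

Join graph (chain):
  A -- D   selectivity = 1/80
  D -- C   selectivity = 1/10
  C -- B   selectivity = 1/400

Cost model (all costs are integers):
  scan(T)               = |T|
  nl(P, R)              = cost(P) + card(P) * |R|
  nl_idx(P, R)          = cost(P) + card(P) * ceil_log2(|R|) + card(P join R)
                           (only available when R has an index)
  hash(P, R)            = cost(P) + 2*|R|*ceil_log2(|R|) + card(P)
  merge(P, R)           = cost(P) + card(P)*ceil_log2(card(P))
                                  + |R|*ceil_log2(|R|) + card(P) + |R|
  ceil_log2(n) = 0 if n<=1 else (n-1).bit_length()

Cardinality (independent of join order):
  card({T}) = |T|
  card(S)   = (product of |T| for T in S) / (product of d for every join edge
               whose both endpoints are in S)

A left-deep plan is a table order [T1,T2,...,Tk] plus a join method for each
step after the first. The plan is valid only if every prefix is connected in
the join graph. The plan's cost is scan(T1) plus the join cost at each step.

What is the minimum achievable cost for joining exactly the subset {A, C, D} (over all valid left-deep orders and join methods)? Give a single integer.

3820

Selinger DP over subsets of {A,C,D}:
  {A}: scan cost=100, card=100
  {D}: scan cost=400, card=400
  {C}: scan cost=80, card=80
  {AD}: card=500; try (A,hash)→2200, (D,merge)→4900, (A,merge)→5200, (D,hash)→7400, (D,nl)→40100, (A,nl)→40400; best=2200 via (A,hash)
  {CD}: card=3200; try (C,hash)→1920, (D,merge)→4720, (C,merge)→5040, (D,hash)→7360, (D,nl)→32080, (C,nl)→32400; best=1920 via (C,hash)
  {ACD}: card=4000; try (C,hash)→3820, (A,hash)→6520, (C,merge)→7840, (C,nl)→42200, (A,merge)→44320, (A,nl)→321920; best=3820 via (C,hash)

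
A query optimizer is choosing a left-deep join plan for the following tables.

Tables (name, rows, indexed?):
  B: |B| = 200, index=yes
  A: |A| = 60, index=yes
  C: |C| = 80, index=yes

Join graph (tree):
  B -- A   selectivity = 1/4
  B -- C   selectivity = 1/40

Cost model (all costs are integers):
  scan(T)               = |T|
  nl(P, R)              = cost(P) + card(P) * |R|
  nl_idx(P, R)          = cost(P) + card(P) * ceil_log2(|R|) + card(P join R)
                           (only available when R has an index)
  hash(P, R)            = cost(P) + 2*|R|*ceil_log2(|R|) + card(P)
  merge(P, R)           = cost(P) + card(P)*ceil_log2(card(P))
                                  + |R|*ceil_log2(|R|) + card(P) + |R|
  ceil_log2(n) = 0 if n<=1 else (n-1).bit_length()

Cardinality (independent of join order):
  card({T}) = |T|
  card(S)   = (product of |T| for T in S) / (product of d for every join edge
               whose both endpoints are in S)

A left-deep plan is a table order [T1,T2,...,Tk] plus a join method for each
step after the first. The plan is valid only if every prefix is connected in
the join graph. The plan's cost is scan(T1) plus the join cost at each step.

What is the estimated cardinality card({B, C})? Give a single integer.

Tables in S: B(200), C(80)
Edges inside S: B-C(d=40)
numerator = 200 * 80 = 16000
denominator = 40 = 40
card(S) = 16000 / 40 = 400

400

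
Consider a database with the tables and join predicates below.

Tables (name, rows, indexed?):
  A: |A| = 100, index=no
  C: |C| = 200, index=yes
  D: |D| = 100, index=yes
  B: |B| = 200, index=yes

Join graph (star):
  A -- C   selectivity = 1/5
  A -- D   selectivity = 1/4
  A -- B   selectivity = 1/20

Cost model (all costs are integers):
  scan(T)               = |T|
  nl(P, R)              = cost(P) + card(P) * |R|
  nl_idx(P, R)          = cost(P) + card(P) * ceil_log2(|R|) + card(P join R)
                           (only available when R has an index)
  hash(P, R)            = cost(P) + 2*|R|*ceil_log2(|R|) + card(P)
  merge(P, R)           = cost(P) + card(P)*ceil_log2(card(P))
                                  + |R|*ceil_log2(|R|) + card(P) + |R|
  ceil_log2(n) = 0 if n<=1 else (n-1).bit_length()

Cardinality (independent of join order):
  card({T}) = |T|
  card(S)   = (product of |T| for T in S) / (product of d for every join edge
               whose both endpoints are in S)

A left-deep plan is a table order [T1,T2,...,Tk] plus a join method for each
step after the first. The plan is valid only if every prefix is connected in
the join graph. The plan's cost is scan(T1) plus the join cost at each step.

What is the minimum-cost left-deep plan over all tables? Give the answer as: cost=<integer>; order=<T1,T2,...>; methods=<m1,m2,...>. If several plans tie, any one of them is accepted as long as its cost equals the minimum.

Selinger DP (subsets sized 1..n):
  {A}: scan cost=100, card=100
  {C}: scan cost=200, card=200
  {D}: scan cost=100, card=100
  {B}: scan cost=200, card=200
  {AC}: card=4000; try (A,hash)→1800, (C,merge)→2700, (A,merge)→2800, (C,hash)→3400, (C,nl_idx)→4900, (C,nl)→20100 …(+1); best=1800 via (A,hash)
  {AD}: card=2500; try (D,hash)→1600, (A,hash)→1600, (D,merge)→1700, (A,merge)→1700, (D,nl_idx)→3300, (D,nl)→10100 …(+1); best=1600 via (D,hash)
  {AB}: card=1000; try (A,hash)→1800, (B,nl_idx)→1900, (B,merge)→2700, (A,merge)→2800, (B,hash)→3400, (B,nl)→20100 …(+1); best=1800 via (A,hash)
  {ACD}: card=100000; try (D,hash)→7200, (C,hash)→7300, (C,merge)→35900, (D,merge)→54600, (C,nl_idx)→121600, (D,nl_idx)→129800 …(+2); best=7200 via (D,hash)
  {ABC}: card=40000; try (C,hash)→6000, (B,hash)→9000, (C,merge)→14600, (C,nl_idx)→49800, (B,merge)→55600, (B,nl_idx)→73800 …(+2); best=6000 via (C,hash)
  {ABD}: card=25000; try (D,hash)→4200, (B,hash)→7300, (D,merge)→13600, (D,nl_idx)→33800, (B,merge)→35900, (B,nl_idx)→46600 …(+2); best=4200 via (D,hash)
  {ABCD}: card=1000000; try (C,hash)→32400, (D,hash)→47400, (B,hash)→110400, (C,merge)→406000, (D,merge)→686800, (C,nl_idx)→1204200 …(+6); best=32400 via (C,hash)

cost=32400; order=B,A,D,C; methods=hash,hash,hash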